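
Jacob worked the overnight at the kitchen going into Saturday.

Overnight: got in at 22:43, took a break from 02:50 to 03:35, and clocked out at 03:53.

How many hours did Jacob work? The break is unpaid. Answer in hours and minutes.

Overnight: 22:43 → midnight = 1 h 17 min; midnight → 03:53 = 3 h 53 min; span 5 h 10 min; less 45 min break → 4 h 25 min

4 h 25 min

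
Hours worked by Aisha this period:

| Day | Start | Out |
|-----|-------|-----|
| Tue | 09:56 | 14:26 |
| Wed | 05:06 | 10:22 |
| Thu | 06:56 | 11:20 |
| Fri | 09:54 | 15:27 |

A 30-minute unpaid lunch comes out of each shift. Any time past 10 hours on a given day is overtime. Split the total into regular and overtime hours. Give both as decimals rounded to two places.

Regular 17.72 hours, overtime 0.00 hours

Tue: 09:56–14:26 = 4 h 30 min; less 30 min break → 4 h 0 min
Wed: 05:06–10:22 = 5 h 16 min; less 30 min break → 4 h 46 min
Thu: 06:56–11:20 = 4 h 24 min; less 30 min break → 3 h 54 min
Fri: 09:54–15:27 = 5 h 33 min; less 30 min break → 5 h 3 min
Tue reg 4 h 0 min / OT 0 h 0 min; Wed reg 4 h 46 min / OT 0 h 0 min; Thu reg 3 h 54 min / OT 0 h 0 min; Fri reg 5 h 3 min / OT 0 h 0 min.
Totals: regular 17 h 43 min, overtime 0 h 0 min.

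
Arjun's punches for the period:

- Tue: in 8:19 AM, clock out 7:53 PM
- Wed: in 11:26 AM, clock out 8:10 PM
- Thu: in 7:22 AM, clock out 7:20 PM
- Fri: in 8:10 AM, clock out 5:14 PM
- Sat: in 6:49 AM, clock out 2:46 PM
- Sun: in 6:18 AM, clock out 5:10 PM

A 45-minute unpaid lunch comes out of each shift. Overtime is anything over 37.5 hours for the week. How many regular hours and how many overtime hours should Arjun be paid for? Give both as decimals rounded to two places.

Tue: 8:19 AM–7:53 PM = 11 h 34 min; less 45 min break → 10 h 49 min
Wed: 11:26 AM–8:10 PM = 8 h 44 min; less 45 min break → 7 h 59 min
Thu: 7:22 AM–7:20 PM = 11 h 58 min; less 45 min break → 11 h 13 min
Fri: 8:10 AM–5:14 PM = 9 h 4 min; less 45 min break → 8 h 19 min
Sat: 6:49 AM–2:46 PM = 7 h 57 min; less 45 min break → 7 h 12 min
Sun: 6:18 AM–5:10 PM = 10 h 52 min; less 45 min break → 10 h 7 min
Total worked: 55 h 39 min = 55.65 h.
Threshold 37.5 h → overtime 18 h 9 min, regular 37 h 30 min.

Regular 37.50 hours, overtime 18.15 hours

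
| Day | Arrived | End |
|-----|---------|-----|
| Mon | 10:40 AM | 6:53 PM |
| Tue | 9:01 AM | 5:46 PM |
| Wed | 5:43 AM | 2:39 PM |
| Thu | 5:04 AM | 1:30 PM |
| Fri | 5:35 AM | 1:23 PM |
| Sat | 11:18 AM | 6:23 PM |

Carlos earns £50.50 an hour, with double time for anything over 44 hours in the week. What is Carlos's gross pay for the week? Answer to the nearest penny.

£2748.88

Mon: 10:40 AM–6:53 PM = 8 h 13 min
Tue: 9:01 AM–5:46 PM = 8 h 45 min
Wed: 5:43 AM–2:39 PM = 8 h 56 min
Thu: 5:04 AM–1:30 PM = 8 h 26 min
Fri: 5:35 AM–1:23 PM = 7 h 48 min
Sat: 11:18 AM–6:23 PM = 7 h 5 min
Total worked: 49 h 13 min = 2953 min.
Regular 44 h 0 min = 2640 min at £50.50/h; overtime 5 h 13 min = 313 min at £101.00/h.
Pay = (2640 × £50.50 + 313 × £101.00) ÷ 60 = £2748.88.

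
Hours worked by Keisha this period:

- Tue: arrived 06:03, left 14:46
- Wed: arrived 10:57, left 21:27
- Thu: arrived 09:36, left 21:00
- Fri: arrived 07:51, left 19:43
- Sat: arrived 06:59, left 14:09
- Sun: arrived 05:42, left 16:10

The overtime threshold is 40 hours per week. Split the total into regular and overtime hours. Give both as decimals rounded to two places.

Tue: 06:03–14:46 = 8 h 43 min
Wed: 10:57–21:27 = 10 h 30 min
Thu: 09:36–21:00 = 11 h 24 min
Fri: 07:51–19:43 = 11 h 52 min
Sat: 06:59–14:09 = 7 h 10 min
Sun: 05:42–16:10 = 10 h 28 min
Total worked: 60 h 7 min = 60.12 h.
Threshold 40 h → overtime 20 h 7 min, regular 40 h 0 min.

Regular 40.00 hours, overtime 20.12 hours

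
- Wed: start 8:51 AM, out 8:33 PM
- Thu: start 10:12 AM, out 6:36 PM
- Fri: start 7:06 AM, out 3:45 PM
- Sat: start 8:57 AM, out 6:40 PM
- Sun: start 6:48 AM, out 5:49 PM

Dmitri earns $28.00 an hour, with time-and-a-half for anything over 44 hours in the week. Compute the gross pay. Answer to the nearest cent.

$1462.30

Wed: 8:51 AM–8:33 PM = 11 h 42 min
Thu: 10:12 AM–6:36 PM = 8 h 24 min
Fri: 7:06 AM–3:45 PM = 8 h 39 min
Sat: 8:57 AM–6:40 PM = 9 h 43 min
Sun: 6:48 AM–5:49 PM = 11 h 1 min
Total worked: 49 h 29 min = 2969 min.
Regular 44 h 0 min = 2640 min at $28.00/h; overtime 5 h 29 min = 329 min at $42.00/h.
Pay = (2640 × $28.00 + 329 × $42.00) ÷ 60 = $1462.30.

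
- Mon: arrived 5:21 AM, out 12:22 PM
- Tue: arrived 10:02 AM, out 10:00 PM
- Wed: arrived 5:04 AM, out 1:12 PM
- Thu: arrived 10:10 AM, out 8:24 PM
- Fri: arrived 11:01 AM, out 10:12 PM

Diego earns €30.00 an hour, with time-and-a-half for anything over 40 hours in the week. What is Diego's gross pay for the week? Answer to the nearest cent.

Mon: 5:21 AM–12:22 PM = 7 h 1 min
Tue: 10:02 AM–10:00 PM = 11 h 58 min
Wed: 5:04 AM–1:12 PM = 8 h 8 min
Thu: 10:10 AM–8:24 PM = 10 h 14 min
Fri: 11:01 AM–10:12 PM = 11 h 11 min
Total worked: 48 h 32 min = 2912 min.
Regular 40 h 0 min = 2400 min at €30.00/h; overtime 8 h 32 min = 512 min at €45.00/h.
Pay = (2400 × €30.00 + 512 × €45.00) ÷ 60 = €1584.00.

€1584.00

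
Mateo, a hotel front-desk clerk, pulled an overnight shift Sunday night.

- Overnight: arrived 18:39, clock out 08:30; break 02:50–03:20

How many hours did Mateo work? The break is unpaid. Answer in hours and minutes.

13 h 21 min

Overnight: 18:39 → midnight = 5 h 21 min; midnight → 08:30 = 8 h 30 min; span 13 h 51 min; less 30 min break → 13 h 21 min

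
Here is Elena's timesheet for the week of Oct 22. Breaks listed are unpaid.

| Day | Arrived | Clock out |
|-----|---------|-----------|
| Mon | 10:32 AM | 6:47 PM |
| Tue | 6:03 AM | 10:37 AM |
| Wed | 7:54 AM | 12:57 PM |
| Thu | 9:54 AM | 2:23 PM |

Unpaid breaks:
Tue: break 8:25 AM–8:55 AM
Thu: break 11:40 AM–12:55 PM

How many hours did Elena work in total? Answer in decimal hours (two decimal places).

Mon: 10:32 AM–6:47 PM = 8 h 15 min
Tue: 6:03 AM–10:37 AM = 4 h 34 min; less 30 min break → 4 h 4 min
Wed: 7:54 AM–12:57 PM = 5 h 3 min
Thu: 9:54 AM–2:23 PM = 4 h 29 min; less 75 min break → 3 h 14 min
Total: 8 h 15 min + 4 h 4 min + 5 h 3 min + 3 h 14 min = 20 h 36 min.

20.60 hours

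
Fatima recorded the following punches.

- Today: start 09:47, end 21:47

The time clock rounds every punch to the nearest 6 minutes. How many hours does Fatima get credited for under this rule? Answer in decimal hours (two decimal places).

Today: in 09:47→09:48, out 21:47→21:48; 12 h 0 min

12.00 hours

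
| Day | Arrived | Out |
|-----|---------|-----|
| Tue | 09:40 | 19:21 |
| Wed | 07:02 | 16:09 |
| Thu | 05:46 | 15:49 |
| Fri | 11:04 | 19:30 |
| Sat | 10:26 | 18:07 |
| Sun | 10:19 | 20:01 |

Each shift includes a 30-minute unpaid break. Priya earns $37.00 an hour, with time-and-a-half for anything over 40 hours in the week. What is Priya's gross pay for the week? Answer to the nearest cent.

$2127.50

Tue: 09:40–19:21 = 9 h 41 min; less 30 min break → 9 h 11 min
Wed: 07:02–16:09 = 9 h 7 min; less 30 min break → 8 h 37 min
Thu: 05:46–15:49 = 10 h 3 min; less 30 min break → 9 h 33 min
Fri: 11:04–19:30 = 8 h 26 min; less 30 min break → 7 h 56 min
Sat: 10:26–18:07 = 7 h 41 min; less 30 min break → 7 h 11 min
Sun: 10:19–20:01 = 9 h 42 min; less 30 min break → 9 h 12 min
Total worked: 51 h 40 min = 3100 min.
Regular 40 h 0 min = 2400 min at $37.00/h; overtime 11 h 40 min = 700 min at $55.50/h.
Pay = (2400 × $37.00 + 700 × $55.50) ÷ 60 = $2127.50.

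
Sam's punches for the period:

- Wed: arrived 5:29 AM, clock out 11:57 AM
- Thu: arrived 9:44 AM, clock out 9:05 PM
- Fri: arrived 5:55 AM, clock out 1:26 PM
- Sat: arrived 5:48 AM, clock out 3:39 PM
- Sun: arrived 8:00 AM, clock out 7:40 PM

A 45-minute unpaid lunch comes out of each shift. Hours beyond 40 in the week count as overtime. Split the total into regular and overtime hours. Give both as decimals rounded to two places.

Wed: 5:29 AM–11:57 AM = 6 h 28 min; less 45 min break → 5 h 43 min
Thu: 9:44 AM–9:05 PM = 11 h 21 min; less 45 min break → 10 h 36 min
Fri: 5:55 AM–1:26 PM = 7 h 31 min; less 45 min break → 6 h 46 min
Sat: 5:48 AM–3:39 PM = 9 h 51 min; less 45 min break → 9 h 6 min
Sun: 8:00 AM–7:40 PM = 11 h 40 min; less 45 min break → 10 h 55 min
Total worked: 43 h 6 min = 43.10 h.
Threshold 40 h → overtime 3 h 6 min, regular 40 h 0 min.

Regular 40.00 hours, overtime 3.10 hours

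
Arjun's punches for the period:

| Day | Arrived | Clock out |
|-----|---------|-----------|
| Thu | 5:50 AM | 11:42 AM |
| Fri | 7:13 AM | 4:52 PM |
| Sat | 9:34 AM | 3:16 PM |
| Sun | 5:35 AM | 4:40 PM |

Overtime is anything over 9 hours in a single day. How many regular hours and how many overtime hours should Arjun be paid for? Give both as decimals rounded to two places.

Thu: 5:50 AM–11:42 AM = 5 h 52 min
Fri: 7:13 AM–4:52 PM = 9 h 39 min
Sat: 9:34 AM–3:16 PM = 5 h 42 min
Sun: 5:35 AM–4:40 PM = 11 h 5 min
Thu reg 5 h 52 min / OT 0 h 0 min; Fri reg 9 h 0 min / OT 0 h 39 min; Sat reg 5 h 42 min / OT 0 h 0 min; Sun reg 9 h 0 min / OT 2 h 5 min.
Totals: regular 29 h 34 min, overtime 2 h 44 min.

Regular 29.57 hours, overtime 2.73 hours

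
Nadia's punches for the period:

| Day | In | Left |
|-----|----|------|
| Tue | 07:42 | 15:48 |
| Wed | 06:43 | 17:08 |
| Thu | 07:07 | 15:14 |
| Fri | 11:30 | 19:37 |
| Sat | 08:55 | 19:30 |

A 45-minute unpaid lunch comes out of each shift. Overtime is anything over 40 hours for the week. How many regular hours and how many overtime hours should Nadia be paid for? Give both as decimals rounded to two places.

Regular 40.00 hours, overtime 1.58 hours

Tue: 07:42–15:48 = 8 h 6 min; less 45 min break → 7 h 21 min
Wed: 06:43–17:08 = 10 h 25 min; less 45 min break → 9 h 40 min
Thu: 07:07–15:14 = 8 h 7 min; less 45 min break → 7 h 22 min
Fri: 11:30–19:37 = 8 h 7 min; less 45 min break → 7 h 22 min
Sat: 08:55–19:30 = 10 h 35 min; less 45 min break → 9 h 50 min
Total worked: 41 h 35 min = 41.58 h.
Threshold 40 h → overtime 1 h 35 min, regular 40 h 0 min.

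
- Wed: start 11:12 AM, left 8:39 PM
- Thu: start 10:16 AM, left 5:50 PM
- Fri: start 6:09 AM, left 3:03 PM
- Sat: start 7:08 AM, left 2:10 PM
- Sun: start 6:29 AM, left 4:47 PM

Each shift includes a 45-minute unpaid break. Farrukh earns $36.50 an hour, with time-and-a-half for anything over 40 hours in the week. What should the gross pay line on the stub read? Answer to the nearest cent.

Wed: 11:12 AM–8:39 PM = 9 h 27 min; less 45 min break → 8 h 42 min
Thu: 10:16 AM–5:50 PM = 7 h 34 min; less 45 min break → 6 h 49 min
Fri: 6:09 AM–3:03 PM = 8 h 54 min; less 45 min break → 8 h 9 min
Sat: 7:08 AM–2:10 PM = 7 h 2 min; less 45 min break → 6 h 17 min
Sun: 6:29 AM–4:47 PM = 10 h 18 min; less 45 min break → 9 h 33 min
Total worked: 39 h 30 min = 2370 min.
Regular 39 h 30 min = 2370 min at $36.50/h; overtime 0 h 0 min = 0 min at $54.75/h.
Pay = (2370 × $36.50 + 0 × $54.75) ÷ 60 = $1441.75.

$1441.75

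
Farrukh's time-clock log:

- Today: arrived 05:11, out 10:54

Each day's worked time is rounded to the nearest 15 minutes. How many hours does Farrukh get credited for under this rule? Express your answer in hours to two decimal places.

5.75 hours

Today: 05:11–10:54 = 5 h 43 min → rounds to 5 h 45 min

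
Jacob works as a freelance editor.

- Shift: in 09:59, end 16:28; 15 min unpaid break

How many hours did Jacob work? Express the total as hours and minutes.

Shift: 09:59–16:28 = 6 h 29 min; less 15 min break → 6 h 14 min

6 h 14 min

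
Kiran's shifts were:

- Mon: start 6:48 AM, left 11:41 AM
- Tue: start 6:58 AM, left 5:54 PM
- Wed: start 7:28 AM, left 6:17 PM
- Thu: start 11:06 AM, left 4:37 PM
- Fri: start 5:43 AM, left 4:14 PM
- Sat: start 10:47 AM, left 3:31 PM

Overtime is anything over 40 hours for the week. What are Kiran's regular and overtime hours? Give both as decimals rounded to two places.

Regular 40.00 hours, overtime 7.40 hours

Mon: 6:48 AM–11:41 AM = 4 h 53 min
Tue: 6:58 AM–5:54 PM = 10 h 56 min
Wed: 7:28 AM–6:17 PM = 10 h 49 min
Thu: 11:06 AM–4:37 PM = 5 h 31 min
Fri: 5:43 AM–4:14 PM = 10 h 31 min
Sat: 10:47 AM–3:31 PM = 4 h 44 min
Total worked: 47 h 24 min = 47.40 h.
Threshold 40 h → overtime 7 h 24 min, regular 40 h 0 min.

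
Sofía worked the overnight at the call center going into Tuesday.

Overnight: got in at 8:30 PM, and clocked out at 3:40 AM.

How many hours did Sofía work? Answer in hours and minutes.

7 h 10 min

Overnight: 8:30 PM → midnight = 3 h 30 min; midnight → 3:40 AM = 3 h 40 min; span 7 h 10 min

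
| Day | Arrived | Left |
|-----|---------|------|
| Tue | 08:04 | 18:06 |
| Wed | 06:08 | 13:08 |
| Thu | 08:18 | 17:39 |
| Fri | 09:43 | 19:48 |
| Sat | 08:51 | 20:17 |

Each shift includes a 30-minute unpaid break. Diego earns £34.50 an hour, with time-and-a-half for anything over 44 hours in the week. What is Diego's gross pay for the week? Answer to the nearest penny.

Tue: 08:04–18:06 = 10 h 2 min; less 30 min break → 9 h 32 min
Wed: 06:08–13:08 = 7 h 0 min; less 30 min break → 6 h 30 min
Thu: 08:18–17:39 = 9 h 21 min; less 30 min break → 8 h 51 min
Fri: 09:43–19:48 = 10 h 5 min; less 30 min break → 9 h 35 min
Sat: 08:51–20:17 = 11 h 26 min; less 30 min break → 10 h 56 min
Total worked: 45 h 24 min = 2724 min.
Regular 44 h 0 min = 2640 min at £34.50/h; overtime 1 h 24 min = 84 min at £51.75/h.
Pay = (2640 × £34.50 + 84 × £51.75) ÷ 60 = £1590.45.

£1590.45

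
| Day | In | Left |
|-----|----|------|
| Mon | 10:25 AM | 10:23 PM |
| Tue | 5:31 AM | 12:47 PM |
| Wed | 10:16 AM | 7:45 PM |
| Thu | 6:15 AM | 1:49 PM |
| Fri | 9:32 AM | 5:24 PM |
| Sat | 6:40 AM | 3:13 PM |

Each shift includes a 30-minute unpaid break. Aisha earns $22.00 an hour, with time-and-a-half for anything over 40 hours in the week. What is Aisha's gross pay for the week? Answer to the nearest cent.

$1200.10

Mon: 10:25 AM–10:23 PM = 11 h 58 min; less 30 min break → 11 h 28 min
Tue: 5:31 AM–12:47 PM = 7 h 16 min; less 30 min break → 6 h 46 min
Wed: 10:16 AM–7:45 PM = 9 h 29 min; less 30 min break → 8 h 59 min
Thu: 6:15 AM–1:49 PM = 7 h 34 min; less 30 min break → 7 h 4 min
Fri: 9:32 AM–5:24 PM = 7 h 52 min; less 30 min break → 7 h 22 min
Sat: 6:40 AM–3:13 PM = 8 h 33 min; less 30 min break → 8 h 3 min
Total worked: 49 h 42 min = 2982 min.
Regular 40 h 0 min = 2400 min at $22.00/h; overtime 9 h 42 min = 582 min at $33.00/h.
Pay = (2400 × $22.00 + 582 × $33.00) ÷ 60 = $1200.10.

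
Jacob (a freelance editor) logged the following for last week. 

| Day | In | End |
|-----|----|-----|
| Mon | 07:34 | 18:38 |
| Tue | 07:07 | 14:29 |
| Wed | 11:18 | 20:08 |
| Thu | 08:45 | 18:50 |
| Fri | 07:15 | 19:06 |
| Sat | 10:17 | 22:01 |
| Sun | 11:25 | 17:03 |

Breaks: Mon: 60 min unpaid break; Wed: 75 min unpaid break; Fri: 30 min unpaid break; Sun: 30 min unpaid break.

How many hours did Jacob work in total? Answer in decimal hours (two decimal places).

63.32 hours

Mon: 07:34–18:38 = 11 h 4 min; less 60 min break → 10 h 4 min
Tue: 07:07–14:29 = 7 h 22 min
Wed: 11:18–20:08 = 8 h 50 min; less 75 min break → 7 h 35 min
Thu: 08:45–18:50 = 10 h 5 min
Fri: 07:15–19:06 = 11 h 51 min; less 30 min break → 11 h 21 min
Sat: 10:17–22:01 = 11 h 44 min
Sun: 11:25–17:03 = 5 h 38 min; less 30 min break → 5 h 8 min
Total: 10 h 4 min + 7 h 22 min + 7 h 35 min + 10 h 5 min + 11 h 21 min + 11 h 44 min + 5 h 8 min = 63 h 19 min.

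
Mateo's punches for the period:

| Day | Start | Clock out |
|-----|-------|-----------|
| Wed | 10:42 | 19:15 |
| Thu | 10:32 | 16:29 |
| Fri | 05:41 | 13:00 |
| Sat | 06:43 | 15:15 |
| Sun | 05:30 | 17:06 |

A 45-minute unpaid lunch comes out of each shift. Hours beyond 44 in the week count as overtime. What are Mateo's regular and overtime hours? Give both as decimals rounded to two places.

Regular 38.20 hours, overtime 0.00 hours

Wed: 10:42–19:15 = 8 h 33 min; less 45 min break → 7 h 48 min
Thu: 10:32–16:29 = 5 h 57 min; less 45 min break → 5 h 12 min
Fri: 05:41–13:00 = 7 h 19 min; less 45 min break → 6 h 34 min
Sat: 06:43–15:15 = 8 h 32 min; less 45 min break → 7 h 47 min
Sun: 05:30–17:06 = 11 h 36 min; less 45 min break → 10 h 51 min
Total worked: 38 h 12 min = 38.20 h.
Threshold 44 h → overtime 0 h 0 min, regular 38 h 12 min.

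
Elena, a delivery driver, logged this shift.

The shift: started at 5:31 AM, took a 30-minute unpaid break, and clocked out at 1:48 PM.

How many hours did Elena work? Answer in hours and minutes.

The shift: 5:31 AM–1:48 PM = 8 h 17 min; less 30 min break → 7 h 47 min

7 h 47 min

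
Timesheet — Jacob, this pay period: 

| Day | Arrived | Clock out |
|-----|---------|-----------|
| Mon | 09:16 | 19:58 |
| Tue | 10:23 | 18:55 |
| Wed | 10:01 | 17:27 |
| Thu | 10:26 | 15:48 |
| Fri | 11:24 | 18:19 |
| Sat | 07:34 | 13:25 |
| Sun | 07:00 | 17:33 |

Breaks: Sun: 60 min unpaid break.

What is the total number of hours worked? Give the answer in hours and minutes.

Mon: 09:16–19:58 = 10 h 42 min
Tue: 10:23–18:55 = 8 h 32 min
Wed: 10:01–17:27 = 7 h 26 min
Thu: 10:26–15:48 = 5 h 22 min
Fri: 11:24–18:19 = 6 h 55 min
Sat: 07:34–13:25 = 5 h 51 min
Sun: 07:00–17:33 = 10 h 33 min; less 60 min break → 9 h 33 min
Total: 10 h 42 min + 8 h 32 min + 7 h 26 min + 5 h 22 min + 6 h 55 min + 5 h 51 min + 9 h 33 min = 54 h 21 min.

54 h 21 min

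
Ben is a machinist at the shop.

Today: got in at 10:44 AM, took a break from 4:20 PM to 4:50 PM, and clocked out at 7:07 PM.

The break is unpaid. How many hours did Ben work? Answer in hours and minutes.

7 h 53 min

Today: 10:44 AM–7:07 PM = 8 h 23 min; less 30 min break → 7 h 53 min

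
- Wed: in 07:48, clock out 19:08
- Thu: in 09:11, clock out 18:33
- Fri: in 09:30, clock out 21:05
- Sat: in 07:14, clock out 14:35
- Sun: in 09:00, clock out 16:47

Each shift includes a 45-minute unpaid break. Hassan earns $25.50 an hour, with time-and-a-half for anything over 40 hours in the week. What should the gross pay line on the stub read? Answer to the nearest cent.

Wed: 07:48–19:08 = 11 h 20 min; less 45 min break → 10 h 35 min
Thu: 09:11–18:33 = 9 h 22 min; less 45 min break → 8 h 37 min
Fri: 09:30–21:05 = 11 h 35 min; less 45 min break → 10 h 50 min
Sat: 07:14–14:35 = 7 h 21 min; less 45 min break → 6 h 36 min
Sun: 09:00–16:47 = 7 h 47 min; less 45 min break → 7 h 2 min
Total worked: 43 h 40 min = 2620 min.
Regular 40 h 0 min = 2400 min at $25.50/h; overtime 3 h 40 min = 220 min at $38.25/h.
Pay = (2400 × $25.50 + 220 × $38.25) ÷ 60 = $1160.25.

$1160.25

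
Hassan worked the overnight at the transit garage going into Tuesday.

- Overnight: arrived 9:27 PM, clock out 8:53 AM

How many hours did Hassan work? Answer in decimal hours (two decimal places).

11.43 hours

Overnight: 9:27 PM → midnight = 2 h 33 min; midnight → 8:53 AM = 8 h 53 min; span 11 h 26 min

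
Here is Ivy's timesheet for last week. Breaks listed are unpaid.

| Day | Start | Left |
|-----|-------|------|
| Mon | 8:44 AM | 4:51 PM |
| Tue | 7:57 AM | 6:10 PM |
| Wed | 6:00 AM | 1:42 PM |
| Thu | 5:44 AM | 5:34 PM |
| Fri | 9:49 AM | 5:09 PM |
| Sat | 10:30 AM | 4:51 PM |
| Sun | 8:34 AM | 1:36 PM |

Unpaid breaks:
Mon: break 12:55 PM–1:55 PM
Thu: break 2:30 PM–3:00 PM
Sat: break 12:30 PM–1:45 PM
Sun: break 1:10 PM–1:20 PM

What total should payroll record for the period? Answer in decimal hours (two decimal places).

53.67 hours

Mon: 8:44 AM–4:51 PM = 8 h 7 min; less 60 min break → 7 h 7 min
Tue: 7:57 AM–6:10 PM = 10 h 13 min
Wed: 6:00 AM–1:42 PM = 7 h 42 min
Thu: 5:44 AM–5:34 PM = 11 h 50 min; less 30 min break → 11 h 20 min
Fri: 9:49 AM–5:09 PM = 7 h 20 min
Sat: 10:30 AM–4:51 PM = 6 h 21 min; less 75 min break → 5 h 6 min
Sun: 8:34 AM–1:36 PM = 5 h 2 min; less 10 min break → 4 h 52 min
Total: 7 h 7 min + 10 h 13 min + 7 h 42 min + 11 h 20 min + 7 h 20 min + 5 h 6 min + 4 h 52 min = 53 h 40 min.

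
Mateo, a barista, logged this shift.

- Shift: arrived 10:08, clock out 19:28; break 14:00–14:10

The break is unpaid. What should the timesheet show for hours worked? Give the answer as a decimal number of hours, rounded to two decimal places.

9.17 hours

Shift: 10:08–19:28 = 9 h 20 min; less 10 min break → 9 h 10 min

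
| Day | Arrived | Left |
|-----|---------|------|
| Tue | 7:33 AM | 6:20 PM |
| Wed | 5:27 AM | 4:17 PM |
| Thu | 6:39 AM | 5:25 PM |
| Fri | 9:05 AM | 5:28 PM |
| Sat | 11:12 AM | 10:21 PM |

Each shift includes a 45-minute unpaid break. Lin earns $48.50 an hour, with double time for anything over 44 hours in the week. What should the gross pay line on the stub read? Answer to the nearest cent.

$2538.17

Tue: 7:33 AM–6:20 PM = 10 h 47 min; less 45 min break → 10 h 2 min
Wed: 5:27 AM–4:17 PM = 10 h 50 min; less 45 min break → 10 h 5 min
Thu: 6:39 AM–5:25 PM = 10 h 46 min; less 45 min break → 10 h 1 min
Fri: 9:05 AM–5:28 PM = 8 h 23 min; less 45 min break → 7 h 38 min
Sat: 11:12 AM–10:21 PM = 11 h 9 min; less 45 min break → 10 h 24 min
Total worked: 48 h 10 min = 2890 min.
Regular 44 h 0 min = 2640 min at $48.50/h; overtime 4 h 10 min = 250 min at $97.00/h.
Pay = (2640 × $48.50 + 250 × $97.00) ÷ 60 = $2538.17.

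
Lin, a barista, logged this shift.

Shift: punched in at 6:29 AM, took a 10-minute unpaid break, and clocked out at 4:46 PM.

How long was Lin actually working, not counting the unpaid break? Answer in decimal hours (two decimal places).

10.12 hours

Shift: 6:29 AM–4:46 PM = 10 h 17 min; less 10 min break → 10 h 7 min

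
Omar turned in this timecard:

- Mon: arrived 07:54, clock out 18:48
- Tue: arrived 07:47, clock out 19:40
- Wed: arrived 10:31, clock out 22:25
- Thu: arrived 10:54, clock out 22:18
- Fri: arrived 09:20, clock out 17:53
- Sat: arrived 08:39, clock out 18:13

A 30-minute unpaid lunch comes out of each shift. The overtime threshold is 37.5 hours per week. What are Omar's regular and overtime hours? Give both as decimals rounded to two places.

Regular 37.50 hours, overtime 23.70 hours

Mon: 07:54–18:48 = 10 h 54 min; less 30 min break → 10 h 24 min
Tue: 07:47–19:40 = 11 h 53 min; less 30 min break → 11 h 23 min
Wed: 10:31–22:25 = 11 h 54 min; less 30 min break → 11 h 24 min
Thu: 10:54–22:18 = 11 h 24 min; less 30 min break → 10 h 54 min
Fri: 09:20–17:53 = 8 h 33 min; less 30 min break → 8 h 3 min
Sat: 08:39–18:13 = 9 h 34 min; less 30 min break → 9 h 4 min
Total worked: 61 h 12 min = 61.20 h.
Threshold 37.5 h → overtime 23 h 42 min, regular 37 h 30 min.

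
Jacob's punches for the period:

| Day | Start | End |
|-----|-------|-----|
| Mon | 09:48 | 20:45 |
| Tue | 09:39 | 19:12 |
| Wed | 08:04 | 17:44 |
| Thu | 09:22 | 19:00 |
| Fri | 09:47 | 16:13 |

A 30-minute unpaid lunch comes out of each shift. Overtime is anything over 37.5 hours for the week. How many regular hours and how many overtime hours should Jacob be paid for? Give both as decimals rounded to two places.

Mon: 09:48–20:45 = 10 h 57 min; less 30 min break → 10 h 27 min
Tue: 09:39–19:12 = 9 h 33 min; less 30 min break → 9 h 3 min
Wed: 08:04–17:44 = 9 h 40 min; less 30 min break → 9 h 10 min
Thu: 09:22–19:00 = 9 h 38 min; less 30 min break → 9 h 8 min
Fri: 09:47–16:13 = 6 h 26 min; less 30 min break → 5 h 56 min
Total worked: 43 h 44 min = 43.73 h.
Threshold 37.5 h → overtime 6 h 14 min, regular 37 h 30 min.

Regular 37.50 hours, overtime 6.23 hours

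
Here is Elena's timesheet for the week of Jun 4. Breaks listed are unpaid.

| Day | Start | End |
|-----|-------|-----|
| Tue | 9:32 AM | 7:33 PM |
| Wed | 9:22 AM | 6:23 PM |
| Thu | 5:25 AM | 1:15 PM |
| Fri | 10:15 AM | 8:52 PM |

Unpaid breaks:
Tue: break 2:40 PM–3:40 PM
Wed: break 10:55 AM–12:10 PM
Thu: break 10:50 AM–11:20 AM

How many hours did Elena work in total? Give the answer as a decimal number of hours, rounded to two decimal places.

34.73 hours

Tue: 9:32 AM–7:33 PM = 10 h 1 min; less 60 min break → 9 h 1 min
Wed: 9:22 AM–6:23 PM = 9 h 1 min; less 75 min break → 7 h 46 min
Thu: 5:25 AM–1:15 PM = 7 h 50 min; less 30 min break → 7 h 20 min
Fri: 10:15 AM–8:52 PM = 10 h 37 min
Total: 9 h 1 min + 7 h 46 min + 7 h 20 min + 10 h 37 min = 34 h 44 min.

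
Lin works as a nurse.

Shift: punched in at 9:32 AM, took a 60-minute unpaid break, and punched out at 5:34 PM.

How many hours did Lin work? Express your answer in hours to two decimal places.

Shift: 9:32 AM–5:34 PM = 8 h 2 min; less 60 min break → 7 h 2 min

7.03 hours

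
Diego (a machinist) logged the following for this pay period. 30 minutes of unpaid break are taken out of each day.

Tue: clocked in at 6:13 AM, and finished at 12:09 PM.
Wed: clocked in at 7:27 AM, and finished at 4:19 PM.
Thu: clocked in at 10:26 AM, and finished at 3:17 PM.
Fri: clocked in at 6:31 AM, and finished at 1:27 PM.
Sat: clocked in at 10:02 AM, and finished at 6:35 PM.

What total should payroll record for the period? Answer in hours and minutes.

32 h 38 min

Tue: 6:13 AM–12:09 PM = 5 h 56 min; less 30 min break → 5 h 26 min
Wed: 7:27 AM–4:19 PM = 8 h 52 min; less 30 min break → 8 h 22 min
Thu: 10:26 AM–3:17 PM = 4 h 51 min; less 30 min break → 4 h 21 min
Fri: 6:31 AM–1:27 PM = 6 h 56 min; less 30 min break → 6 h 26 min
Sat: 10:02 AM–6:35 PM = 8 h 33 min; less 30 min break → 8 h 3 min
Total: 5 h 26 min + 8 h 22 min + 4 h 21 min + 6 h 26 min + 8 h 3 min = 32 h 38 min.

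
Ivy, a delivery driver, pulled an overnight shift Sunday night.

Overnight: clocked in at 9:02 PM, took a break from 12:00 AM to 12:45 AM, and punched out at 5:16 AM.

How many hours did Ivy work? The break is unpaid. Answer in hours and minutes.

7 h 29 min

Overnight: 9:02 PM → midnight = 2 h 58 min; midnight → 5:16 AM = 5 h 16 min; span 8 h 14 min; less 45 min break → 7 h 29 min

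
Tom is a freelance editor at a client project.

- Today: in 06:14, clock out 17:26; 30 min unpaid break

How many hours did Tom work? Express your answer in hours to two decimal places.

10.70 hours

Today: 06:14–17:26 = 11 h 12 min; less 30 min break → 10 h 42 min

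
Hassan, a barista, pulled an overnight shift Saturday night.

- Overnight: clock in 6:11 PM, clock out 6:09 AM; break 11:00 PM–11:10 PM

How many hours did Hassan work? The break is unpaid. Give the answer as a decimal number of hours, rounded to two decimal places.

11.80 hours

Overnight: 6:11 PM → midnight = 5 h 49 min; midnight → 6:09 AM = 6 h 9 min; span 11 h 58 min; less 10 min break → 11 h 48 min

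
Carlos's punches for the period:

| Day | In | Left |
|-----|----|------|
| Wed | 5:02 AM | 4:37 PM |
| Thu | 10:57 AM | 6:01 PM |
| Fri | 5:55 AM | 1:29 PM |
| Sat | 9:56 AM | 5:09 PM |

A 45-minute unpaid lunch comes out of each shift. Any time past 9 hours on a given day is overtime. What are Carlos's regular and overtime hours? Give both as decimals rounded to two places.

Regular 28.60 hours, overtime 1.83 hours

Wed: 5:02 AM–4:37 PM = 11 h 35 min; less 45 min break → 10 h 50 min
Thu: 10:57 AM–6:01 PM = 7 h 4 min; less 45 min break → 6 h 19 min
Fri: 5:55 AM–1:29 PM = 7 h 34 min; less 45 min break → 6 h 49 min
Sat: 9:56 AM–5:09 PM = 7 h 13 min; less 45 min break → 6 h 28 min
Wed reg 9 h 0 min / OT 1 h 50 min; Thu reg 6 h 19 min / OT 0 h 0 min; Fri reg 6 h 49 min / OT 0 h 0 min; Sat reg 6 h 28 min / OT 0 h 0 min.
Totals: regular 28 h 36 min, overtime 1 h 50 min.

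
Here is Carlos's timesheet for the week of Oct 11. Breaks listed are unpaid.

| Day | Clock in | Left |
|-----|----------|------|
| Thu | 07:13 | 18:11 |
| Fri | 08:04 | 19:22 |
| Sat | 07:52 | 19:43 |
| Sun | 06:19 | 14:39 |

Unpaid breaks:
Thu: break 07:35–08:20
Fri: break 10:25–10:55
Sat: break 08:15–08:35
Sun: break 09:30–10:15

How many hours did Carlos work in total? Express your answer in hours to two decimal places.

40.12 hours

Thu: 07:13–18:11 = 10 h 58 min; less 45 min break → 10 h 13 min
Fri: 08:04–19:22 = 11 h 18 min; less 30 min break → 10 h 48 min
Sat: 07:52–19:43 = 11 h 51 min; less 20 min break → 11 h 31 min
Sun: 06:19–14:39 = 8 h 20 min; less 45 min break → 7 h 35 min
Total: 10 h 13 min + 10 h 48 min + 11 h 31 min + 7 h 35 min = 40 h 7 min.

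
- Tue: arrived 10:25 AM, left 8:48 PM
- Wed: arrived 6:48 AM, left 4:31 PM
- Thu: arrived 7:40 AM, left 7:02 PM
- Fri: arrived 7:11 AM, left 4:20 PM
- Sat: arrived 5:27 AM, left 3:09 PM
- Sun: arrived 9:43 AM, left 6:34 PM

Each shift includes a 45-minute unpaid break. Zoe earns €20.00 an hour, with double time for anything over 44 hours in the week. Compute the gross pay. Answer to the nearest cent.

Tue: 10:25 AM–8:48 PM = 10 h 23 min; less 45 min break → 9 h 38 min
Wed: 6:48 AM–4:31 PM = 9 h 43 min; less 45 min break → 8 h 58 min
Thu: 7:40 AM–7:02 PM = 11 h 22 min; less 45 min break → 10 h 37 min
Fri: 7:11 AM–4:20 PM = 9 h 9 min; less 45 min break → 8 h 24 min
Sat: 5:27 AM–3:09 PM = 9 h 42 min; less 45 min break → 8 h 57 min
Sun: 9:43 AM–6:34 PM = 8 h 51 min; less 45 min break → 8 h 6 min
Total worked: 54 h 40 min = 3280 min.
Regular 44 h 0 min = 2640 min at €20.00/h; overtime 10 h 40 min = 640 min at €40.00/h.
Pay = (2640 × €20.00 + 640 × €40.00) ÷ 60 = €1306.67.

€1306.67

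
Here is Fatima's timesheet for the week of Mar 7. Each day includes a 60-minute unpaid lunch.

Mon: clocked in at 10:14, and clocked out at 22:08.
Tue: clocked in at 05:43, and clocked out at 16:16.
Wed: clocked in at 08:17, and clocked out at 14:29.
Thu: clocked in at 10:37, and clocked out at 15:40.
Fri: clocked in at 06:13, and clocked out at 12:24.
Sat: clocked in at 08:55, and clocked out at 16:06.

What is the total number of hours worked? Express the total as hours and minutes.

41 h 4 min

Mon: 10:14–22:08 = 11 h 54 min; less 60 min break → 10 h 54 min
Tue: 05:43–16:16 = 10 h 33 min; less 60 min break → 9 h 33 min
Wed: 08:17–14:29 = 6 h 12 min; less 60 min break → 5 h 12 min
Thu: 10:37–15:40 = 5 h 3 min; less 60 min break → 4 h 3 min
Fri: 06:13–12:24 = 6 h 11 min; less 60 min break → 5 h 11 min
Sat: 08:55–16:06 = 7 h 11 min; less 60 min break → 6 h 11 min
Total: 10 h 54 min + 9 h 33 min + 5 h 12 min + 4 h 3 min + 5 h 11 min + 6 h 11 min = 41 h 4 min.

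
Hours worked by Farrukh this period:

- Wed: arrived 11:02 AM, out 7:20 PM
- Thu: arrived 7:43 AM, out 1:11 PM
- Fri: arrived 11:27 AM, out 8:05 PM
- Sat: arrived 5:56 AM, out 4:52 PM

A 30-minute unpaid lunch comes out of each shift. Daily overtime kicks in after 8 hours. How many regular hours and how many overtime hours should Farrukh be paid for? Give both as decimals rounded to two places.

Wed: 11:02 AM–7:20 PM = 8 h 18 min; less 30 min break → 7 h 48 min
Thu: 7:43 AM–1:11 PM = 5 h 28 min; less 30 min break → 4 h 58 min
Fri: 11:27 AM–8:05 PM = 8 h 38 min; less 30 min break → 8 h 8 min
Sat: 5:56 AM–4:52 PM = 10 h 56 min; less 30 min break → 10 h 26 min
Wed reg 7 h 48 min / OT 0 h 0 min; Thu reg 4 h 58 min / OT 0 h 0 min; Fri reg 8 h 0 min / OT 0 h 8 min; Sat reg 8 h 0 min / OT 2 h 26 min.
Totals: regular 28 h 46 min, overtime 2 h 34 min.

Regular 28.77 hours, overtime 2.57 hours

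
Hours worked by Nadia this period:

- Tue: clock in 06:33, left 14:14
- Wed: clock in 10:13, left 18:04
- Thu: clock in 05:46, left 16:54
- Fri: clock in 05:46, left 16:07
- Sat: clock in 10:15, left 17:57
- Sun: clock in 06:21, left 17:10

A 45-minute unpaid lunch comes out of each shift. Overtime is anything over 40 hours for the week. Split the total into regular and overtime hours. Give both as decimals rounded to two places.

Regular 40.00 hours, overtime 11.03 hours

Tue: 06:33–14:14 = 7 h 41 min; less 45 min break → 6 h 56 min
Wed: 10:13–18:04 = 7 h 51 min; less 45 min break → 7 h 6 min
Thu: 05:46–16:54 = 11 h 8 min; less 45 min break → 10 h 23 min
Fri: 05:46–16:07 = 10 h 21 min; less 45 min break → 9 h 36 min
Sat: 10:15–17:57 = 7 h 42 min; less 45 min break → 6 h 57 min
Sun: 06:21–17:10 = 10 h 49 min; less 45 min break → 10 h 4 min
Total worked: 51 h 2 min = 51.03 h.
Threshold 40 h → overtime 11 h 2 min, regular 40 h 0 min.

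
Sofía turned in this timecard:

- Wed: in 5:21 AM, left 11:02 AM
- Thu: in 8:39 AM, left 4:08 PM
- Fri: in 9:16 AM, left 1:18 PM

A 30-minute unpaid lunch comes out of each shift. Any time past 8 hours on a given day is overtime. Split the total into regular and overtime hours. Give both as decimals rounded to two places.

Wed: 5:21 AM–11:02 AM = 5 h 41 min; less 30 min break → 5 h 11 min
Thu: 8:39 AM–4:08 PM = 7 h 29 min; less 30 min break → 6 h 59 min
Fri: 9:16 AM–1:18 PM = 4 h 2 min; less 30 min break → 3 h 32 min
Wed reg 5 h 11 min / OT 0 h 0 min; Thu reg 6 h 59 min / OT 0 h 0 min; Fri reg 3 h 32 min / OT 0 h 0 min.
Totals: regular 15 h 42 min, overtime 0 h 0 min.

Regular 15.70 hours, overtime 0.00 hours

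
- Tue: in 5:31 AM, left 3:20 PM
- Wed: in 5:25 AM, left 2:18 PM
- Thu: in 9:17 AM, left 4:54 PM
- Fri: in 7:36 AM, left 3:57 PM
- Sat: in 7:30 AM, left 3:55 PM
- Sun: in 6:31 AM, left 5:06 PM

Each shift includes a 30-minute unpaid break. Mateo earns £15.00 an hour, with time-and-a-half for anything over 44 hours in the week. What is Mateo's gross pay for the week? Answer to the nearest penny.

Tue: 5:31 AM–3:20 PM = 9 h 49 min; less 30 min break → 9 h 19 min
Wed: 5:25 AM–2:18 PM = 8 h 53 min; less 30 min break → 8 h 23 min
Thu: 9:17 AM–4:54 PM = 7 h 37 min; less 30 min break → 7 h 7 min
Fri: 7:36 AM–3:57 PM = 8 h 21 min; less 30 min break → 7 h 51 min
Sat: 7:30 AM–3:55 PM = 8 h 25 min; less 30 min break → 7 h 55 min
Sun: 6:31 AM–5:06 PM = 10 h 35 min; less 30 min break → 10 h 5 min
Total worked: 50 h 40 min = 3040 min.
Regular 44 h 0 min = 2640 min at £15.00/h; overtime 6 h 40 min = 400 min at £22.50/h.
Pay = (2640 × £15.00 + 400 × £22.50) ÷ 60 = £810.00.

£810.00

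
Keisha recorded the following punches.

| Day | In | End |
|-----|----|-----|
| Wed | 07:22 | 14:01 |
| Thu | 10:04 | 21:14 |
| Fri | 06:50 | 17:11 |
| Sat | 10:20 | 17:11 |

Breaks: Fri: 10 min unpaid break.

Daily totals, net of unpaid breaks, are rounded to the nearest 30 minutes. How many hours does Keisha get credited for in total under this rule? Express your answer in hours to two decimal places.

34.50 hours

Wed: 07:22–14:01 = 6 h 39 min → rounds to 6 h 30 min
Thu: 10:04–21:14 = 11 h 10 min → rounds to 11 h 0 min
Fri: 06:50–17:11 = 10 h 21 min − 10 min = 10 h 11 min → rounds to 10 h 0 min
Sat: 10:20–17:11 = 6 h 51 min → rounds to 7 h 0 min
Total credited: 34 h 30 min.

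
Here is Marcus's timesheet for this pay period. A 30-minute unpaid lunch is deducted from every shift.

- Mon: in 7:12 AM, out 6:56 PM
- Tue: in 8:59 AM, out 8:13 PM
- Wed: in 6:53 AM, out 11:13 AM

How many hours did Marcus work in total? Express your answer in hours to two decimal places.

25.80 hours

Mon: 7:12 AM–6:56 PM = 11 h 44 min; less 30 min break → 11 h 14 min
Tue: 8:59 AM–8:13 PM = 11 h 14 min; less 30 min break → 10 h 44 min
Wed: 6:53 AM–11:13 AM = 4 h 20 min; less 30 min break → 3 h 50 min
Total: 11 h 14 min + 10 h 44 min + 3 h 50 min = 25 h 48 min.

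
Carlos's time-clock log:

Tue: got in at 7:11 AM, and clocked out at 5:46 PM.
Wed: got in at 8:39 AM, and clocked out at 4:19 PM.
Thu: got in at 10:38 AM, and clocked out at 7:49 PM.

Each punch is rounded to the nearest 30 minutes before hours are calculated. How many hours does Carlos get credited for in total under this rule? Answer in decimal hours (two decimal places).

Tue: in 7:11 AM→7:00 AM, out 5:46 PM→6:00 PM; 11 h 0 min
Wed: in 8:39 AM→8:30 AM, out 4:19 PM→4:30 PM; 8 h 0 min
Thu: in 10:38 AM→10:30 AM, out 7:49 PM→8:00 PM; 9 h 30 min
Total credited: 28 h 30 min.

28.50 hours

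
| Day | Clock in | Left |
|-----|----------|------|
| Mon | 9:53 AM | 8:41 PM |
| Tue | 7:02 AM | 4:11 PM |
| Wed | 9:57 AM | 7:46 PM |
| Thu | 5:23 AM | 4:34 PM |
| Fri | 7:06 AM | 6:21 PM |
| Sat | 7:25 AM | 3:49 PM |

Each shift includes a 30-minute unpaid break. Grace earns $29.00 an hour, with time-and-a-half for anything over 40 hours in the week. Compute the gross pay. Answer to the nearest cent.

$1925.60

Mon: 9:53 AM–8:41 PM = 10 h 48 min; less 30 min break → 10 h 18 min
Tue: 7:02 AM–4:11 PM = 9 h 9 min; less 30 min break → 8 h 39 min
Wed: 9:57 AM–7:46 PM = 9 h 49 min; less 30 min break → 9 h 19 min
Thu: 5:23 AM–4:34 PM = 11 h 11 min; less 30 min break → 10 h 41 min
Fri: 7:06 AM–6:21 PM = 11 h 15 min; less 30 min break → 10 h 45 min
Sat: 7:25 AM–3:49 PM = 8 h 24 min; less 30 min break → 7 h 54 min
Total worked: 57 h 36 min = 3456 min.
Regular 40 h 0 min = 2400 min at $29.00/h; overtime 17 h 36 min = 1056 min at $43.50/h.
Pay = (2400 × $29.00 + 1056 × $43.50) ÷ 60 = $1925.60.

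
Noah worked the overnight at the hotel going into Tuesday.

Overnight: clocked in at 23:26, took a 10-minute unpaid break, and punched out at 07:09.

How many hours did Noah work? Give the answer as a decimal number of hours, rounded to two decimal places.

7.55 hours

Overnight: 23:26 → midnight = 0 h 34 min; midnight → 07:09 = 7 h 9 min; span 7 h 43 min; less 10 min break → 7 h 33 min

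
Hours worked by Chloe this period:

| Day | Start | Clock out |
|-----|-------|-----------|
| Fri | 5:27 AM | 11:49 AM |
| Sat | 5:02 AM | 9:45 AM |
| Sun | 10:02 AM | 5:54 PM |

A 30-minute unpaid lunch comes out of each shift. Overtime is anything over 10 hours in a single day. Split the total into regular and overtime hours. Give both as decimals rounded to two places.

Fri: 5:27 AM–11:49 AM = 6 h 22 min; less 30 min break → 5 h 52 min
Sat: 5:02 AM–9:45 AM = 4 h 43 min; less 30 min break → 4 h 13 min
Sun: 10:02 AM–5:54 PM = 7 h 52 min; less 30 min break → 7 h 22 min
Fri reg 5 h 52 min / OT 0 h 0 min; Sat reg 4 h 13 min / OT 0 h 0 min; Sun reg 7 h 22 min / OT 0 h 0 min.
Totals: regular 17 h 27 min, overtime 0 h 0 min.

Regular 17.45 hours, overtime 0.00 hours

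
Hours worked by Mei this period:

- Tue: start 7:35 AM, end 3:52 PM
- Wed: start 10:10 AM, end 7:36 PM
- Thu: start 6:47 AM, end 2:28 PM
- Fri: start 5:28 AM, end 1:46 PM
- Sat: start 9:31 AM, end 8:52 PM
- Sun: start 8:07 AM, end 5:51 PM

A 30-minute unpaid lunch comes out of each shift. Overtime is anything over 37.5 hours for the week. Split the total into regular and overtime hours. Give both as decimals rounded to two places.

Tue: 7:35 AM–3:52 PM = 8 h 17 min; less 30 min break → 7 h 47 min
Wed: 10:10 AM–7:36 PM = 9 h 26 min; less 30 min break → 8 h 56 min
Thu: 6:47 AM–2:28 PM = 7 h 41 min; less 30 min break → 7 h 11 min
Fri: 5:28 AM–1:46 PM = 8 h 18 min; less 30 min break → 7 h 48 min
Sat: 9:31 AM–8:52 PM = 11 h 21 min; less 30 min break → 10 h 51 min
Sun: 8:07 AM–5:51 PM = 9 h 44 min; less 30 min break → 9 h 14 min
Total worked: 51 h 47 min = 51.78 h.
Threshold 37.5 h → overtime 14 h 17 min, regular 37 h 30 min.

Regular 37.50 hours, overtime 14.28 hours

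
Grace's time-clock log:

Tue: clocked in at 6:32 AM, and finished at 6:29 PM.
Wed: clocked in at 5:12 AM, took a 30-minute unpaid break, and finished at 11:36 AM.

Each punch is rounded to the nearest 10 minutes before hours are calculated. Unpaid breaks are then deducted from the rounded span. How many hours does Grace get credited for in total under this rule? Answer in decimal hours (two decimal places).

Tue: in 6:32 AM→6:30 AM, out 6:29 PM→6:30 PM; 12 h 0 min
Wed: in 5:12 AM→5:10 AM, out 11:36 AM→11:40 AM; 6 h 30 min − 30 min = 6 h 0 min
Total credited: 18 h 0 min.

18.00 hours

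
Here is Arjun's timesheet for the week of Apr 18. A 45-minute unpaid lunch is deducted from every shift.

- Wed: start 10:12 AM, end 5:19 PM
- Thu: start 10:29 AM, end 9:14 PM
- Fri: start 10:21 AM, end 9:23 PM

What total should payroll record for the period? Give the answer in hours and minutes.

26 h 39 min

Wed: 10:12 AM–5:19 PM = 7 h 7 min; less 45 min break → 6 h 22 min
Thu: 10:29 AM–9:14 PM = 10 h 45 min; less 45 min break → 10 h 0 min
Fri: 10:21 AM–9:23 PM = 11 h 2 min; less 45 min break → 10 h 17 min
Total: 6 h 22 min + 10 h 0 min + 10 h 17 min = 26 h 39 min.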